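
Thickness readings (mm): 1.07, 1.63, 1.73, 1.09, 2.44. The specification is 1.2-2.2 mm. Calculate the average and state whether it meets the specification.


Average = 1.59 mm
Within specification: Yes

Sum = 7.96
Average = 7.96 / 5 = 1.59 mm
Specification range: 1.2 to 2.2 mm
Within spec: Yes


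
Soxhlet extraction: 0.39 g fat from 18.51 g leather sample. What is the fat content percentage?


Fat content = 0.39 / 18.51 x 100
Fat = 2.1%


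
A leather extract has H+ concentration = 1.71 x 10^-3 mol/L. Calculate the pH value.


pH = -log10[H+]
pH = -log10(1.71 x 10^-3) = 2.77


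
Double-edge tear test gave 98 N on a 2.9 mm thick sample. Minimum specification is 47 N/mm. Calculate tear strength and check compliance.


Tear strength = 98 / 2.9 = 33.8 N/mm
Required minimum = 47 N/mm
Compliant: No


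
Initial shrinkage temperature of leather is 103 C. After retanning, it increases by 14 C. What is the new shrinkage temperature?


117 C


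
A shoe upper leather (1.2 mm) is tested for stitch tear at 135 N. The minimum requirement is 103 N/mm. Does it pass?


STS = 112.5 N/mm
Passes: Yes

STS = 135 / 1.2 = 112.5 N/mm
Minimum required: 103 N/mm
Passes: Yes


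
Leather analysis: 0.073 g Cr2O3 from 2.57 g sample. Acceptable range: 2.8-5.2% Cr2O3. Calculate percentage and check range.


Cr2O3 = 2.84%
Within range: Yes

Cr2O3% = 0.073 / 2.57 x 100 = 2.84%
Acceptable range: 2.8 to 5.2%
Within range: Yes


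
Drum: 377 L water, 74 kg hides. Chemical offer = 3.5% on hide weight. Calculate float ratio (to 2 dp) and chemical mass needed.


Float ratio = 5.09
Chemical needed = 2.59 kg


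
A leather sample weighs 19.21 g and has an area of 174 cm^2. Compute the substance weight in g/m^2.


1104.0 g/m^2

Substance weight = mass / area x 10000
SW = 19.21 / 174 x 10000
SW = 1104.0 g/m^2


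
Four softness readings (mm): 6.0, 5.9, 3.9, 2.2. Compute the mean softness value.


Sum = 6.0 + 5.9 + 3.9 + 2.2
Mean = 18.0 / 4 = 4.50 mm


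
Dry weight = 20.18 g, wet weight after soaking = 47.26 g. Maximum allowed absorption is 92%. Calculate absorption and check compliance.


Absorption = 134.2%
Compliant: No

WA = (47.26 - 20.18) / 20.18 x 100 = 134.2%
Maximum allowed: 92%
Compliant: No


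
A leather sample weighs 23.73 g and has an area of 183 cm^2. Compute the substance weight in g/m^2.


Substance weight = mass / area x 10000
SW = 23.73 / 183 x 10000
SW = 1296.7 g/m^2


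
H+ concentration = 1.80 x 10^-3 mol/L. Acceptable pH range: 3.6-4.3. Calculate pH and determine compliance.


pH = -log10(1.80 x 10^-3) = 2.74
Range: 3.6 to 4.3
Compliant: No


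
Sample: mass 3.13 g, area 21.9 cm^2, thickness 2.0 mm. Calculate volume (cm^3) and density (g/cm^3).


Volume = 4.380 cm^3
Density = 0.715 g/cm^3

Thickness in cm = 2.0 / 10 = 0.20 cm
Volume = 21.9 x 0.20 = 4.380 cm^3
Density = 3.13 / 4.380 = 0.715 g/cm^3


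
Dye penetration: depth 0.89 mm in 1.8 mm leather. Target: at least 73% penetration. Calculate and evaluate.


Penetration = 0.89 / 1.8 x 100 = 49.4%
Target: 73%
Meets target: No


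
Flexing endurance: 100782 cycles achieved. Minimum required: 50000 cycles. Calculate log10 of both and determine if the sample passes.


Achieved: log10 = 5.00
Required: log10 = 4.70
Passes: Yes

log10(100782) = 5.00
log10(50000) = 4.70
Passes: Yes


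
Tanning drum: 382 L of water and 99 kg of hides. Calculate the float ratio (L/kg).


3.9

Float ratio = water / hide weight
Ratio = 382 / 99 = 3.9


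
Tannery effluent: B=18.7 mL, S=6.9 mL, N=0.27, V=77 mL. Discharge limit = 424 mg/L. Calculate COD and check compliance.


COD = (18.7 - 6.9) x 0.27 x 8000 / 77 = 331.0 mg/L
Limit: 424 mg/L
Compliant: Yes


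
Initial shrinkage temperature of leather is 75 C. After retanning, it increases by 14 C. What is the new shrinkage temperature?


New Ts = 75 + 14 = 89 C


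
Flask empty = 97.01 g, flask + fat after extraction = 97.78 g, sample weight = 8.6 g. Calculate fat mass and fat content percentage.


Fat mass = 0.77 g
Fat content = 9.0%


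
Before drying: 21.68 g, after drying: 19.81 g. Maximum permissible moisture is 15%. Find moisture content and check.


Moisture content = 8.6%
Acceptable: Yes


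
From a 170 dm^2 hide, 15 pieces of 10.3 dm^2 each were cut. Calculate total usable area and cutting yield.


Total usable = 15 x 10.3 = 154.5 dm^2
Yield = 154.5 / 170 x 100 = 90.9%


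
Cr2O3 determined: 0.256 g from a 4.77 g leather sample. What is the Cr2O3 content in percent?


Cr2O3% = 0.256 / 4.77 x 100
Cr2O3% = 5.37%


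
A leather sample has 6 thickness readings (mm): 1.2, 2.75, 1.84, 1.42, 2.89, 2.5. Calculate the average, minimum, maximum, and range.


Average = 2.10 mm
Min = 1.2 mm
Max = 2.89 mm
Range = 1.69 mm


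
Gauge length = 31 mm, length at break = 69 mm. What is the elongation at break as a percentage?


122.6%


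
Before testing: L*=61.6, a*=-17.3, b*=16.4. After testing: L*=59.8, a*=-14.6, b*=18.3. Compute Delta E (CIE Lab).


Delta E = 3.76


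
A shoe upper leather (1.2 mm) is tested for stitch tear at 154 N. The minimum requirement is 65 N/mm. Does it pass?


STS = 128.3 N/mm
Passes: Yes

STS = 154 / 1.2 = 128.3 N/mm
Minimum required: 65 N/mm
Passes: Yes


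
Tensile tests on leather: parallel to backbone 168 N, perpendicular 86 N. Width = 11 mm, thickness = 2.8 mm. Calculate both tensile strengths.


Parallel = 5.45 N/mm^2
Perpendicular = 2.79 N/mm^2

Area = 11 x 2.8 = 30.8 mm^2
TS (parallel) = 168 / 30.8 = 5.45 N/mm^2
TS (perpendicular) = 86 / 30.8 = 2.79 N/mm^2


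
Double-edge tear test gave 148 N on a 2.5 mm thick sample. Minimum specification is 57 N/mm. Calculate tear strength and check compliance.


Tear strength = 59.2 N/mm
Compliant: Yes

Tear strength = 148 / 2.5 = 59.2 N/mm
Required minimum = 57 N/mm
Compliant: Yes


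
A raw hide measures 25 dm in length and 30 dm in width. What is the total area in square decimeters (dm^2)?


Area = length x width
Area = 25 x 30 = 750 dm^2


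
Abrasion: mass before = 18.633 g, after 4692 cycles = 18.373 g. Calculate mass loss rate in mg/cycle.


0.055 mg/cycle


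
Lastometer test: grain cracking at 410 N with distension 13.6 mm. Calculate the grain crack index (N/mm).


30.1 N/mm


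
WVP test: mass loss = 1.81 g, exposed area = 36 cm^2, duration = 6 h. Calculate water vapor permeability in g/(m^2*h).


83.80 g/(m^2*h)

WVP = mass_loss / (area x time) x 10000
WVP = 1.81 / (36 x 6) x 10000
WVP = 1.81 / 216 x 10000 = 83.80 g/(m^2*h)


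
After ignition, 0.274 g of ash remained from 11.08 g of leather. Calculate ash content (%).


2.47%

Ash% = 0.274 / 11.08 x 100
Ash% = 2.47%


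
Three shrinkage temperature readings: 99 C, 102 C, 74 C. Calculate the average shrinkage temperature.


91.7 C


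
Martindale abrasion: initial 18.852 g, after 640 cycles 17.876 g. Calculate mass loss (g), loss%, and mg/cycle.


Mass loss = 0.976 g
Loss = 5.18%
Rate = 1.525 mg/cycle


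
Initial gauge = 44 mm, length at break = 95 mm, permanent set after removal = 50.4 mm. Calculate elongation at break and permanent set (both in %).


Elongation at break = 115.9%
Permanent set = 14.5%


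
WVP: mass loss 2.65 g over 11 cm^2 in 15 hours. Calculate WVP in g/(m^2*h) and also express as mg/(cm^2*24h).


WVP = 160.61 g/(m^2*h)
Daily rate = 385.45 mg/(cm^2*24h)

WVP = 2.65 / (11 x 15) x 10000 = 160.61 g/(m^2*h)
Mass loss in mg = 2.65 x 1000 = 2650 mg
Per cm^2 per 24h in mg: 2650 x 24 / (11 x 15) = 63600 / 165 = 385.45 mg/(cm^2*24h)


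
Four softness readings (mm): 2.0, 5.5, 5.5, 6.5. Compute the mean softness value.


Sum = 2.0 + 5.5 + 5.5 + 6.5
Mean = 19.5 / 4 = 4.88 mm


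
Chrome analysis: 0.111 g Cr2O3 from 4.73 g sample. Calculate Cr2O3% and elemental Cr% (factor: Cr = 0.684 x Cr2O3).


Cr2O3% = 0.111 / 4.73 x 100 = 2.35%
Cr% = 2.35 x 0.684 = 1.61%


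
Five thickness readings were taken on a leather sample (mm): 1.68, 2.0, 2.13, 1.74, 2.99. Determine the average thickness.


2.11 mm

Sum = 1.68 + 2.0 + 2.13 + 1.74 + 2.99 = 10.54
Average = 10.54 / 5 = 2.11 mm


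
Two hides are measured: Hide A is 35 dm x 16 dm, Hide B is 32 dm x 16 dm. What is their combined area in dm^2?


Hide A area = 35 x 16 = 560 dm^2
Hide B area = 32 x 16 = 512 dm^2
Total = 560 + 512 = 1072 dm^2


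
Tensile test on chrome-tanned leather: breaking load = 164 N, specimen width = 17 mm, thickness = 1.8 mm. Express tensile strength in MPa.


Cross-section = 17 x 1.8 = 30.6 mm^2
TS = 164 / 30.6 = 5.36 MPa
(1 N/mm^2 = 1 MPa)


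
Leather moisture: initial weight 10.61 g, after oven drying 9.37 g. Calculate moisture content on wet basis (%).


Moisture = 10.61 - 9.37 = 1.24 g
MC = 1.24 / 10.61 x 100 = 11.7%


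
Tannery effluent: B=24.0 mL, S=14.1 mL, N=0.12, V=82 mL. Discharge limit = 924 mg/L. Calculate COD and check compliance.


COD = (24.0 - 14.1) x 0.12 x 8000 / 82 = 115.9 mg/L
Limit: 924 mg/L
Compliant: Yes


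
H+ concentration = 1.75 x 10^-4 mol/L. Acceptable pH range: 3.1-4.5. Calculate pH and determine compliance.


pH = 3.76
Compliant: Yes

pH = -log10(1.75 x 10^-4) = 3.76
Range: 3.1 to 4.5
Compliant: Yes


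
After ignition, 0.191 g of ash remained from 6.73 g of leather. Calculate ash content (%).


Ash% = 0.191 / 6.73 x 100
Ash% = 2.84%


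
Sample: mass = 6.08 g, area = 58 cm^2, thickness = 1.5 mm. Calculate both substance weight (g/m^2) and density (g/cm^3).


Substance weight = 1048.3 g/m^2
Density = 0.699 g/cm^3

SW = 6.08 / 58 x 10000 = 1048.3 g/m^2
Volume = 58 x 1.5 / 10 = 8.70 cm^3
Density = 6.08 / 8.70 = 0.699 g/cm^3


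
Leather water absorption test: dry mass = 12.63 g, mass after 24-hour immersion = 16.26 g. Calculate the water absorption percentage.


28.7%


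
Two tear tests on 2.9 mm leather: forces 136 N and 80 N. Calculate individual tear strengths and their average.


Tear 1 = 46.9 N/mm
Tear 2 = 27.6 N/mm
Average = 37.3 N/mm


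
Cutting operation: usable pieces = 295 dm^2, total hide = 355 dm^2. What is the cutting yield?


Yield = usable / total x 100
Yield = 295 / 355 x 100 = 83.1%


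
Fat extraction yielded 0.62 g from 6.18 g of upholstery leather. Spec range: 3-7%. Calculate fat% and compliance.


Fat content = 10.0%
Compliant: No


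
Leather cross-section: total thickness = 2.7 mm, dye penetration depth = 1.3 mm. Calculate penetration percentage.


Penetration% = 1.3 / 2.7 x 100
Penetration = 48.1%


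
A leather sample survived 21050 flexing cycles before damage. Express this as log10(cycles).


4.32

log10(21050) = 4.32


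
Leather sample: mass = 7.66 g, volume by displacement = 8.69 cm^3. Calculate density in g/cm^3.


Density = mass / volume
Density = 7.66 / 8.69 = 0.881 g/cm^3


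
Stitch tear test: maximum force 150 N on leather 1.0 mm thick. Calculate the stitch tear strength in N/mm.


150.0 N/mm

Stitch tear strength = force / thickness
STS = 150 / 1.0 = 150.0 N/mm


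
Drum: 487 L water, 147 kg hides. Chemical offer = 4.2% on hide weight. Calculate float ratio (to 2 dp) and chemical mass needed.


Float ratio = 487 / 147 = 3.31
Chemical = 147 x 4.2 / 100 = 6.174 kg


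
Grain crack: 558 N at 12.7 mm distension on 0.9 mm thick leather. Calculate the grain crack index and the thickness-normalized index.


Crack index = 43.9 N/mm
Normalized index = 48.8 N/mm per mm


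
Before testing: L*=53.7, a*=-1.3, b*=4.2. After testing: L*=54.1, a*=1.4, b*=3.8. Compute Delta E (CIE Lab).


Delta E = 2.76

dL = 54.1 - 53.7 = 0.4
da = 1.4 - (-1.3) = 2.7
db = 3.8 - 4.2 = -0.4
dE = sqrt((0.4)^2 + (2.7)^2 + (-0.4)^2) = 2.76


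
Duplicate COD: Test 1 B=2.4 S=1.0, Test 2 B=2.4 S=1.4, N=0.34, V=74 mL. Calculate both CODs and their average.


COD1 = (2.4 - 1.0) x 0.34 x 8000 / 74 = 51.5 mg/L
COD2 = (2.4 - 1.4) x 0.34 x 8000 / 74 = 36.8 mg/L
Average = (51.5 + 36.8) / 2 = 44.2 mg/L


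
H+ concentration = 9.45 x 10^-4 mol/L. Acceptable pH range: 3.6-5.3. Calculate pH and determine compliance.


pH = 3.02
Compliant: No

pH = -log10(9.45 x 10^-4) = 3.02
Range: 3.6 to 5.3
Compliant: No


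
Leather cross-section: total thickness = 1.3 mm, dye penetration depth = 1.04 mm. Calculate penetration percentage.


80.0%

Penetration% = 1.04 / 1.3 x 100
Penetration = 80.0%


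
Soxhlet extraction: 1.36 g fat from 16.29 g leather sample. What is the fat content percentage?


8.3%


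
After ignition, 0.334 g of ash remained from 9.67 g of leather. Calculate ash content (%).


Ash% = 0.334 / 9.67 x 100
Ash% = 3.45%


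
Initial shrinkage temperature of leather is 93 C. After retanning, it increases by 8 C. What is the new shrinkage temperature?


New Ts = 93 + 8 = 101 C


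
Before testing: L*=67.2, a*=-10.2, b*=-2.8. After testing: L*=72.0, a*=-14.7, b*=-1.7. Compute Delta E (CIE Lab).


Delta E = 6.67

dL = 72.0 - 67.2 = 4.8
da = -14.7 - (-10.2) = -4.5
db = -1.7 - (-2.8) = 1.1
dE = sqrt((4.8)^2 + (-4.5)^2 + (1.1)^2) = 6.67


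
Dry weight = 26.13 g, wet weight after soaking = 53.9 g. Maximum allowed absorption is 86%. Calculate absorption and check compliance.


Absorption = 106.3%
Compliant: No

WA = (53.9 - 26.13) / 26.13 x 100 = 106.3%
Maximum allowed: 86%
Compliant: No


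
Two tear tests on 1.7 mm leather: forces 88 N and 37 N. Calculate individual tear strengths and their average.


Tear 1 = 88 / 1.7 = 51.8 N/mm
Tear 2 = 37 / 1.7 = 21.8 N/mm
Average = (51.8 + 21.8) / 2 = 36.8 N/mm


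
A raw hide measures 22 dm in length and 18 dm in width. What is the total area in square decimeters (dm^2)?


Area = length x width
Area = 22 x 18 = 396 dm^2


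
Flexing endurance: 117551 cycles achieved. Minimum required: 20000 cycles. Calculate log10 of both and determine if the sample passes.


log10(117551) = 5.07
log10(20000) = 4.30
Passes: Yes


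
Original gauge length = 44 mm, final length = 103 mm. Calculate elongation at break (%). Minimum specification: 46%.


Elongation = 134.1%
Meets spec: Yes

Extension = 103 - 44 = 59 mm
Elongation = 59 / 44 x 100 = 134.1%
Minimum required: 46%
Meets specification: Yes


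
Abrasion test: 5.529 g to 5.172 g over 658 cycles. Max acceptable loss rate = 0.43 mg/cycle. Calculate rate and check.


Rate = 0.543 mg/cycle
Passes: No

Loss = 5.529 - 5.172 = 0.357 g
Rate = 0.357 g / 658 cycles x 1000 = 0.543 mg/cycle
Max = 0.43 mg/cycle
Passes: No


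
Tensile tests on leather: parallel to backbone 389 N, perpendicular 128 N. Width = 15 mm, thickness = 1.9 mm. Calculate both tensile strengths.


Parallel = 13.65 N/mm^2
Perpendicular = 4.49 N/mm^2

Area = 15 x 1.9 = 28.5 mm^2
TS (parallel) = 389 / 28.5 = 13.65 N/mm^2
TS (perpendicular) = 128 / 28.5 = 4.49 N/mm^2


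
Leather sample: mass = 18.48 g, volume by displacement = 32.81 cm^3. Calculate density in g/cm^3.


Density = mass / volume
Density = 18.48 / 32.81 = 0.563 g/cm^3


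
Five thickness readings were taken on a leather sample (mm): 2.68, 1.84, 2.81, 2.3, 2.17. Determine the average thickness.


Sum = 2.68 + 1.84 + 2.81 + 2.3 + 2.17 = 11.80
Average = 11.80 / 5 = 2.36 mm


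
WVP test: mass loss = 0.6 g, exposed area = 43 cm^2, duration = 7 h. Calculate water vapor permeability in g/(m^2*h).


WVP = mass_loss / (area x time) x 10000
WVP = 0.6 / (43 x 7) x 10000
WVP = 0.6 / 301 x 10000 = 19.93 g/(m^2*h)


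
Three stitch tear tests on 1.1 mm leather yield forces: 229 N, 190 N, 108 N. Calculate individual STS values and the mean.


STS1 = 229 / 1.1 = 208.2 N/mm
STS2 = 190 / 1.1 = 172.7 N/mm
STS3 = 108 / 1.1 = 98.2 N/mm
Mean = (208.2 + 172.7 + 98.2) / 3 = 159.7 N/mm


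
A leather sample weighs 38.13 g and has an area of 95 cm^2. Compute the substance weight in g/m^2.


Substance weight = mass / area x 10000
SW = 38.13 / 95 x 10000
SW = 4013.7 g/m^2


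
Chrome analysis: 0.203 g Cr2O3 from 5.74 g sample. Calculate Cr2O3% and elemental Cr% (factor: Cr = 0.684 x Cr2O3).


Cr2O3 = 3.54%
Cr = 2.42%


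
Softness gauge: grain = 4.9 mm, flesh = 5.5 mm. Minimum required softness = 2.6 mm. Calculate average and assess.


Average softness = 5.20 mm
Meets requirement: Yes

Average = (4.9 + 5.5) / 2 = 5.20 mm
Minimum = 2.6 mm
Meets requirement: Yes


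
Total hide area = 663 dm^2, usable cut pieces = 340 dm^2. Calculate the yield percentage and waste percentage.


Yield = 51.3%
Waste = 48.7%

Yield = 340 / 663 x 100 = 51.3%
Waste = 663 - 340 = 323 dm^2
Waste% = 100 - 51.3 = 48.7%


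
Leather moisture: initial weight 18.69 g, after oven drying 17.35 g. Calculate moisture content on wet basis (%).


Moisture = 18.69 - 17.35 = 1.34 g
MC = 1.34 / 18.69 x 100 = 7.2%


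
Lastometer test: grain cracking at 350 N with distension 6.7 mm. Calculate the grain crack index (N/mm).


52.2 N/mm

Grain crack index = force / distension
Index = 350 / 6.7 = 52.2 N/mm


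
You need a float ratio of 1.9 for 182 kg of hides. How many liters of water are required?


345.8 L


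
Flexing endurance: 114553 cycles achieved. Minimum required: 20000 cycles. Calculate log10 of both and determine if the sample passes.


Achieved: log10 = 5.06
Required: log10 = 4.30
Passes: Yes

log10(114553) = 5.06
log10(20000) = 4.30
Passes: Yes


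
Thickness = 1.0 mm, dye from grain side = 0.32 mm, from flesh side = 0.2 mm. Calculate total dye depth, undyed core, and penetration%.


Total dyed = 0.32 + 0.2 = 0.52 mm
Undyed core = 1.0 - 0.52 = 0.48 mm
Penetration = 0.52 / 1.0 x 100 = 52.0%


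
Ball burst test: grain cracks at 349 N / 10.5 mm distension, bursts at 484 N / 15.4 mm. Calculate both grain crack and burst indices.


Crack index = 33.2 N/mm
Burst index = 31.4 N/mm

Crack index = 349 / 10.5 = 33.2 N/mm
Burst index = 484 / 15.4 = 31.4 N/mm


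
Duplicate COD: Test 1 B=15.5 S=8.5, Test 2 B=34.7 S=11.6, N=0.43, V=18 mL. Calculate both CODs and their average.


COD1 = 1337.8 mg/L
COD2 = 4414.7 mg/L
Average = 2876.3 mg/L


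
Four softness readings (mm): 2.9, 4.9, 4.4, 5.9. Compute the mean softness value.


Sum = 2.9 + 4.9 + 4.4 + 5.9
Mean = 18.1 / 4 = 4.53 mm


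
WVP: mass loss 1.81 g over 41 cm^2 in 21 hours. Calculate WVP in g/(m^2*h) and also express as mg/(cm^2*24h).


WVP = 1.81 / (41 x 21) x 10000 = 21.02 g/(m^2*h)
Mass loss in mg = 1.81 x 1000 = 1810 mg
Per cm^2 per 24h in mg: 1810 x 24 / (41 x 21) = 43440 / 861 = 50.45 mg/(cm^2*24h)


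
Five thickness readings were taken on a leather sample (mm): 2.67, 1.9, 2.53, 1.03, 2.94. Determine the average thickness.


2.21 mm

Sum = 2.67 + 1.9 + 2.53 + 1.03 + 2.94 = 11.07
Average = 11.07 / 5 = 2.21 mm


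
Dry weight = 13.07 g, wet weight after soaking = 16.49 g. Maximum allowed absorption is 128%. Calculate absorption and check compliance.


Absorption = 26.2%
Compliant: Yes


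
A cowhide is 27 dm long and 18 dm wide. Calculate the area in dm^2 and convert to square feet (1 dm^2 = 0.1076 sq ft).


Area = 27 x 18 = 486 dm^2
Conversion: 486 x 0.1076 = 52.29 sq ft


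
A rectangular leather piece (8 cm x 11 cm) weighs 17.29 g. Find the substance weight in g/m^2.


Area = 8 x 11 = 88 cm^2
SW = 17.29 / 88 x 10000 = 1964.8 g/m^2


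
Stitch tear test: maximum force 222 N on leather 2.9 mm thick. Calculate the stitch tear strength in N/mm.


76.6 N/mm

Stitch tear strength = force / thickness
STS = 222 / 2.9 = 76.6 N/mm


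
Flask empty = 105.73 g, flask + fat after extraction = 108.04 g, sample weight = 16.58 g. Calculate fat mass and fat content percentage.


Fat mass = 108.04 - 105.73 = 2.31 g
Fat% = 2.31 / 16.58 x 100 = 13.9%


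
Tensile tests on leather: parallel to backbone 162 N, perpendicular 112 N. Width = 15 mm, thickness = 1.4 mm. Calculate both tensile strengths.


Parallel = 7.71 N/mm^2
Perpendicular = 5.33 N/mm^2

Area = 15 x 1.4 = 21.0 mm^2
TS (parallel) = 162 / 21.0 = 7.71 N/mm^2
TS (perpendicular) = 112 / 21.0 = 5.33 N/mm^2


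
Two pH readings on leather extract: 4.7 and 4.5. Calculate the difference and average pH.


Difference = 0.2
Average pH = 4.60


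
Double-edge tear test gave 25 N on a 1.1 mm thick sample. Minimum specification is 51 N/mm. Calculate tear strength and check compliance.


Tear strength = 25 / 1.1 = 22.7 N/mm
Required minimum = 51 N/mm
Compliant: No


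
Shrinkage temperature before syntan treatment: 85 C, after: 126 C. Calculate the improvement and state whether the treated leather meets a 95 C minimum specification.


Improvement = 41 C
Meets 95 C spec: Yes

Improvement = 126 - 85 = 41 C
Spec check: 126 C >= 95 C? Yes


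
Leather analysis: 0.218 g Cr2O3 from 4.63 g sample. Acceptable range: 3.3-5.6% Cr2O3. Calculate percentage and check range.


Cr2O3 = 4.71%
Within range: Yes

Cr2O3% = 0.218 / 4.63 x 100 = 4.71%
Acceptable range: 3.3 to 5.6%
Within range: Yes


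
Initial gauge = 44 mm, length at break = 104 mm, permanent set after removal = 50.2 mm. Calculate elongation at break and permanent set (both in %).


Elongation at break = 136.4%
Permanent set = 14.1%

Elongation at break = (104 - 44) / 44 x 100 = 136.4%
Permanent set = (50.2 - 44) / 44 x 100 = 14.1%


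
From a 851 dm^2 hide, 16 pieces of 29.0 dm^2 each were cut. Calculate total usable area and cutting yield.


Usable area = 464.0 dm^2
Yield = 54.5%

Total usable = 16 x 29.0 = 464.0 dm^2
Yield = 464.0 / 851 x 100 = 54.5%


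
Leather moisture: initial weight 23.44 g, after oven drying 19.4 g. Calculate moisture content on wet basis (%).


Moisture = 23.44 - 19.4 = 4.04 g
MC = 4.04 / 23.44 x 100 = 17.2%


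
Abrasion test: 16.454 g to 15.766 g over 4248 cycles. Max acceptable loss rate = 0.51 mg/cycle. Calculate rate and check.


Loss = 16.454 - 15.766 = 0.688 g
Rate = 0.688 g / 4248 cycles x 1000 = 0.162 mg/cycle
Max = 0.51 mg/cycle
Passes: Yes


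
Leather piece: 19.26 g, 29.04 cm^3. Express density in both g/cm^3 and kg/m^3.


Density = 19.26 / 29.04 = 0.663 g/cm^3
Convert: 0.663 x 1000 = 663 kg/m^3


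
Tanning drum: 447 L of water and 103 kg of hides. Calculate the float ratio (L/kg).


Float ratio = water / hide weight
Ratio = 447 / 103 = 4.3


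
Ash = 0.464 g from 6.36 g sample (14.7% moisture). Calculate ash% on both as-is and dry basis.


As-is ash = 7.30%
Dry-basis ash = 8.55%


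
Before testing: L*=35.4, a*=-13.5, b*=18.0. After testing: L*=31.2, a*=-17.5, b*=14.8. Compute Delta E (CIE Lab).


Delta E = 6.62

dL = 31.2 - 35.4 = -4.2
da = -17.5 - (-13.5) = -4.0
db = 14.8 - 18.0 = -3.2
dE = sqrt((-4.2)^2 + (-4.0)^2 + (-3.2)^2) = 6.62


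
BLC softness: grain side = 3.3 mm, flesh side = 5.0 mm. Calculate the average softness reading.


4.15 mm


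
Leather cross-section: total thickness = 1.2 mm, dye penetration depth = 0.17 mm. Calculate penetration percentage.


Penetration% = 0.17 / 1.2 x 100
Penetration = 14.2%


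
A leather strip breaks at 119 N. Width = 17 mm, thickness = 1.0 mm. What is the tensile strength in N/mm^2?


Cross-sectional area = 17 x 1.0 = 17.0 mm^2
Tensile strength = 119 / 17.0 = 7.00 N/mm^2


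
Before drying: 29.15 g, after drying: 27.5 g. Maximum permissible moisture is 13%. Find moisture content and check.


MC = (29.15 - 27.5) / 29.15 x 100 = 5.7%
Maximum: 13%
Acceptable: Yes


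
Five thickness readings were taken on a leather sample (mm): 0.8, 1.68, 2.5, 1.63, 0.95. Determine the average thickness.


Sum = 0.8 + 1.68 + 2.5 + 1.63 + 0.95 = 7.56
Average = 7.56 / 5 = 1.51 mm


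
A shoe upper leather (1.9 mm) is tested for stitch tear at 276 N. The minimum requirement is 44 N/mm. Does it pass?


STS = 145.3 N/mm
Passes: Yes


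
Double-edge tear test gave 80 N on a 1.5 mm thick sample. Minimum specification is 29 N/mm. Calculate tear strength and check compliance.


Tear strength = 80 / 1.5 = 53.3 N/mm
Required minimum = 29 N/mm
Compliant: Yes


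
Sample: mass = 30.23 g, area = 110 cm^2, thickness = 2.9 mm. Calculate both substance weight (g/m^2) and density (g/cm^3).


Substance weight = 2748.2 g/m^2
Density = 0.948 g/cm^3

SW = 30.23 / 110 x 10000 = 2748.2 g/m^2
Volume = 110 x 2.9 / 10 = 31.90 cm^3
Density = 30.23 / 31.90 = 0.948 g/cm^3


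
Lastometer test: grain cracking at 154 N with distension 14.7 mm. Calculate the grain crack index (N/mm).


Grain crack index = force / distension
Index = 154 / 14.7 = 10.5 N/mm


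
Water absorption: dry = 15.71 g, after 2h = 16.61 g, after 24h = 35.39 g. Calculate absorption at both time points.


WA (2h) = (16.61 - 15.71) / 15.71 x 100 = 5.7%
WA (24h) = (35.39 - 15.71) / 15.71 x 100 = 125.3%


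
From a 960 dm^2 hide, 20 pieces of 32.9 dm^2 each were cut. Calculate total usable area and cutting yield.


Total usable = 20 x 32.9 = 658.0 dm^2
Yield = 658.0 / 960 x 100 = 68.5%


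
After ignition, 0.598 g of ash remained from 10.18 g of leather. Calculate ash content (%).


Ash% = 0.598 / 10.18 x 100
Ash% = 5.87%


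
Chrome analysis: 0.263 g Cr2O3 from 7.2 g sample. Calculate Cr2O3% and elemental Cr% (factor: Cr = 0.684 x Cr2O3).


Cr2O3 = 3.65%
Cr = 2.50%

Cr2O3% = 0.263 / 7.2 x 100 = 3.65%
Cr% = 3.65 x 0.684 = 2.50%


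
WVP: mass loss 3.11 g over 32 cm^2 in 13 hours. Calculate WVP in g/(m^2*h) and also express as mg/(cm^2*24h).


WVP = 74.76 g/(m^2*h)
Daily rate = 179.42 mg/(cm^2*24h)

WVP = 3.11 / (32 x 13) x 10000 = 74.76 g/(m^2*h)
Mass loss in mg = 3.11 x 1000 = 3110 mg
Per cm^2 per 24h in mg: 3110 x 24 / (32 x 13) = 74640 / 416 = 179.42 mg/(cm^2*24h)


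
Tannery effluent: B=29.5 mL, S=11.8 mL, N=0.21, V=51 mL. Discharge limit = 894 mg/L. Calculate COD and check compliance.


COD = 583.1 mg/L
Compliant: Yes

COD = (29.5 - 11.8) x 0.21 x 8000 / 51 = 583.1 mg/L
Limit: 894 mg/L
Compliant: Yes


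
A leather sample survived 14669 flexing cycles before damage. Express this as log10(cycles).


log10(14669) = 4.17


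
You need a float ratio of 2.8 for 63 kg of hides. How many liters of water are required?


Water = hide weight x target ratio
Water = 63 x 2.8 = 176.4 L


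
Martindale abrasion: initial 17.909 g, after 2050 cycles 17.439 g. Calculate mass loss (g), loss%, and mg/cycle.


Mass loss = 0.470 g
Loss = 2.62%
Rate = 0.229 mg/cycle

Loss = 17.909 - 17.439 = 0.470 g
Loss% = 0.470 / 17.909 x 100 = 2.62%
Rate = 0.470 / 2050 x 1000 = 0.229 mg/cycle


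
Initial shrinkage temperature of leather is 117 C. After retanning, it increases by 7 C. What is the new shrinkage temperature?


124 C

New Ts = 117 + 7 = 124 C


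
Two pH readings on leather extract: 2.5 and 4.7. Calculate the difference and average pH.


Difference = |2.5 - 4.7| = 2.2
Average = (2.5 + 4.7) / 2 = 3.60


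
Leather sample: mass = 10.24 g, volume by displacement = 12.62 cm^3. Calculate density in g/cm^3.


0.811 g/cm^3


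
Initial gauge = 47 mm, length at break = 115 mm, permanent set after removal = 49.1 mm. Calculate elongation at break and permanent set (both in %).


Elongation at break = (115 - 47) / 47 x 100 = 144.7%
Permanent set = (49.1 - 47) / 47 x 100 = 4.5%


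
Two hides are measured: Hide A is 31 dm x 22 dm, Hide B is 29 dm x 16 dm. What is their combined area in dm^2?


1146 dm^2


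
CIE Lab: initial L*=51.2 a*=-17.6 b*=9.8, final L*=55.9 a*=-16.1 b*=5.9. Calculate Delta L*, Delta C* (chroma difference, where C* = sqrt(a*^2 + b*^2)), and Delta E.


Delta L* = 55.9 - 51.2 = 4.7
C1* = sqrt((-17.6)^2 + (9.8)^2) = 20.144
C2* = sqrt((-16.1)^2 + (5.9)^2) = 17.147
Delta C* = 17.147 - 20.144 = -3.00
Delta E = sqrt((4.7)^2 + (1.5)^2 + (-3.9)^2) = 6.29


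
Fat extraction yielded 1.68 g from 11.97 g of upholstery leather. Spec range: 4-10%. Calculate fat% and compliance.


Fat% = 1.68 / 11.97 x 100 = 14.0%
Spec range: 4-10%
Compliant: No


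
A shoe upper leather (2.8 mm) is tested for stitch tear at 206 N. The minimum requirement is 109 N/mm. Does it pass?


STS = 73.6 N/mm
Passes: No

STS = 206 / 2.8 = 73.6 N/mm
Minimum required: 109 N/mm
Passes: No


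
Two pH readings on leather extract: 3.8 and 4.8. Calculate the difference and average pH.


Difference = |3.8 - 4.8| = 1.0
Average = (3.8 + 4.8) / 2 = 4.30


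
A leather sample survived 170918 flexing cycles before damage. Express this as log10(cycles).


log10(170918) = 5.23


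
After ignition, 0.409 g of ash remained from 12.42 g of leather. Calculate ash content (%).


Ash% = 0.409 / 12.42 x 100
Ash% = 3.29%


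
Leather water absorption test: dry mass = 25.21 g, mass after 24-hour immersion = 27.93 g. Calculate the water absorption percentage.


10.8%

Water absorbed = 27.93 - 25.21 = 2.72 g
WA% = 2.72 / 25.21 x 100 = 10.8%


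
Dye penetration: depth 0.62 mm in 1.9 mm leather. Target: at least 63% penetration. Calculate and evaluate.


Penetration = 32.6%
Meets target: No


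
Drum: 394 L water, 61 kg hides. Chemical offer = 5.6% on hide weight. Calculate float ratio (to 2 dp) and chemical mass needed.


Float ratio = 394 / 61 = 6.46
Chemical = 61 x 5.6 / 100 = 3.416 kg


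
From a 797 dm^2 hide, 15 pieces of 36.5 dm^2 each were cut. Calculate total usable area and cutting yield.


Total usable = 15 x 36.5 = 547.5 dm^2
Yield = 547.5 / 797 x 100 = 68.7%


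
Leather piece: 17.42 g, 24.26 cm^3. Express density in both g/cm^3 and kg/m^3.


0.718 g/cm^3
718 kg/m^3

Density = 17.42 / 24.26 = 0.718 g/cm^3
Convert: 0.718 x 1000 = 718 kg/m^3


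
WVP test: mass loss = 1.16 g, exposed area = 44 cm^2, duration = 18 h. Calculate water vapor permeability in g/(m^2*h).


14.65 g/(m^2*h)


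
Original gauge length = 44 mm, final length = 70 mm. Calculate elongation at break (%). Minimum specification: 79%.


Extension = 70 - 44 = 26 mm
Elongation = 26 / 44 x 100 = 59.1%
Minimum required: 79%
Meets specification: No


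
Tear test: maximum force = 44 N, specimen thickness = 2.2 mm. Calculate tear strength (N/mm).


20.0 N/mm

Tear strength = force / thickness
Tear = 44 / 2.2 = 20.0 N/mm


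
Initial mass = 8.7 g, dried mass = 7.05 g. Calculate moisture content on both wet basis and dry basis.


Wet basis = 19.0%
Dry basis = 23.4%

Moisture lost = 8.7 - 7.05 = 1.65 g
Wet basis MC = 1.65 / 8.7 x 100 = 19.0%
Dry basis MC = 1.65 / 7.05 x 100 = 23.4%


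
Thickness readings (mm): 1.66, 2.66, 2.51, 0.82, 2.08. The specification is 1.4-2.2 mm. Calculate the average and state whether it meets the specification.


Average = 1.95 mm
Within specification: Yes


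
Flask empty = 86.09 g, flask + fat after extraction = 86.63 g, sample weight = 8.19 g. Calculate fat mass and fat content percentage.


Fat mass = 0.54 g
Fat content = 6.6%


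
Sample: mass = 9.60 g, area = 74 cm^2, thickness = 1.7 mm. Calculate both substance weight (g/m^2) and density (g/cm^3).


SW = 9.60 / 74 x 10000 = 1297.3 g/m^2
Volume = 74 x 1.7 / 10 = 12.58 cm^3
Density = 9.60 / 12.58 = 0.763 g/cm^3


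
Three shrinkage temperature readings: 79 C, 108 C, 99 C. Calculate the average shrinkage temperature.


95.3 C


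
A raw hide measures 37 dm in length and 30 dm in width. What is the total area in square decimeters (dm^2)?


Area = length x width
Area = 37 x 30 = 1110 dm^2


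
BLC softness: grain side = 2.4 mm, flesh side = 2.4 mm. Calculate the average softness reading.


Average = (2.4 + 2.4) / 2
Average = 2.40 mm


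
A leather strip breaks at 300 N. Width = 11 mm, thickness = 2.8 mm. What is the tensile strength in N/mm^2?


9.74 N/mm^2

Cross-sectional area = 11 x 2.8 = 30.8 mm^2
Tensile strength = 300 / 30.8 = 9.74 N/mm^2


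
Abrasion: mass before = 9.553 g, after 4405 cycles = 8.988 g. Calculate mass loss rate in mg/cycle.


0.128 mg/cycle


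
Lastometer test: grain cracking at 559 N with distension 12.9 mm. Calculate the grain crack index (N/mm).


Grain crack index = force / distension
Index = 559 / 12.9 = 43.3 N/mm


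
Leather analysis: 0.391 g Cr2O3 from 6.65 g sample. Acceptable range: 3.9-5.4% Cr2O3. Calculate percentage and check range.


Cr2O3 = 5.88%
Within range: No

Cr2O3% = 0.391 / 6.65 x 100 = 5.88%
Acceptable range: 3.9 to 5.4%
Within range: No


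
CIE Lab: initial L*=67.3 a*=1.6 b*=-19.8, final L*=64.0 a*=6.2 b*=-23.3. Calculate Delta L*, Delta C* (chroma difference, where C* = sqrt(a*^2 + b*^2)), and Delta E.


Delta L* = -3.3
Delta C* = 4.25
Delta E = 6.66


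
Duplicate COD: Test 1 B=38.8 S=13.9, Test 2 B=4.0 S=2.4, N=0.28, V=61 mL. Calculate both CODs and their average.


COD1 = (38.8 - 13.9) x 0.28 x 8000 / 61 = 914.4 mg/L
COD2 = (4.0 - 2.4) x 0.28 x 8000 / 61 = 58.8 mg/L
Average = (914.4 + 58.8) / 2 = 486.6 mg/L


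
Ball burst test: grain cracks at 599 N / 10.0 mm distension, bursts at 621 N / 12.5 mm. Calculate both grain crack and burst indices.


Crack index = 59.9 N/mm
Burst index = 49.7 N/mm


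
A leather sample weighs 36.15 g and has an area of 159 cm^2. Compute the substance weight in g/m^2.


2273.6 g/m^2

Substance weight = mass / area x 10000
SW = 36.15 / 159 x 10000
SW = 2273.6 g/m^2


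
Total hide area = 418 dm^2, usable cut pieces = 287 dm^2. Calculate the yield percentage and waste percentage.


Yield = 68.7%
Waste = 31.3%


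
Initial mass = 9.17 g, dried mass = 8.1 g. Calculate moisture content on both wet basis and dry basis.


Moisture lost = 9.17 - 8.1 = 1.07 g
Wet basis MC = 1.07 / 9.17 x 100 = 11.7%
Dry basis MC = 1.07 / 8.1 x 100 = 13.2%


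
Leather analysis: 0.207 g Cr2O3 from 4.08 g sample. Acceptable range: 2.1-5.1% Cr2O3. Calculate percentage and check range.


Cr2O3% = 0.207 / 4.08 x 100 = 5.07%
Acceptable range: 2.1 to 5.1%
Within range: Yes


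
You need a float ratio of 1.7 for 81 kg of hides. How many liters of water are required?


137.7 L


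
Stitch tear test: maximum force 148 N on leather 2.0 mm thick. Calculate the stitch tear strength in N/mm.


74.0 N/mm

Stitch tear strength = force / thickness
STS = 148 / 2.0 = 74.0 N/mm


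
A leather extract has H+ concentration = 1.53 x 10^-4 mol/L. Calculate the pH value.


pH = 3.82

pH = -log10[H+]
pH = -log10(1.53 x 10^-4) = 3.82


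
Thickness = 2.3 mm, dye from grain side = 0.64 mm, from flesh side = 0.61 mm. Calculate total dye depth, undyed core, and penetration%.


Total dyed = 0.64 + 0.61 = 1.25 mm
Undyed core = 2.3 - 1.25 = 1.05 mm
Penetration = 1.25 / 2.3 x 100 = 54.3%


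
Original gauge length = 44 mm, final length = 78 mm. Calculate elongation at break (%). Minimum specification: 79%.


Elongation = 77.3%
Meets spec: No

Extension = 78 - 44 = 34 mm
Elongation = 34 / 44 x 100 = 77.3%
Minimum required: 79%
Meets specification: No


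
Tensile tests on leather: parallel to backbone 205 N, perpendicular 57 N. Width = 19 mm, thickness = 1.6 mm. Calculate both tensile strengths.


Parallel = 6.74 N/mm^2
Perpendicular = 1.88 N/mm^2


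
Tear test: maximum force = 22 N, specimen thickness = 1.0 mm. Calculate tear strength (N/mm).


22.0 N/mm

Tear strength = force / thickness
Tear = 22 / 1.0 = 22.0 N/mm


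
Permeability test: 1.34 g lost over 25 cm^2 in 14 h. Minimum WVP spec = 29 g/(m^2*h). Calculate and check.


WVP = 38.29 g/(m^2*h)
Meets specification: Yes

WVP = 1.34 / (25 x 14) x 10000 = 38.29 g/(m^2*h)
Minimum: 29 g/(m^2*h)
Meets spec: Yes


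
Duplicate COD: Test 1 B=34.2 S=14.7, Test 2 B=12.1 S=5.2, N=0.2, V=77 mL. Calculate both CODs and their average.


COD1 = 405.2 mg/L
COD2 = 143.4 mg/L
Average = 274.3 mg/L


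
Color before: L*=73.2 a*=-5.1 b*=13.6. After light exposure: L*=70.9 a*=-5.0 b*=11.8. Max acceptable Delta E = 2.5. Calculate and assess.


Delta E = 2.92
Passes: No

dL = -2.3, da = 0.1, db = -1.8
dE = sqrt((-2.3)^2 + (0.1)^2 + (-1.8)^2) = 2.92
Max = 2.5
Passes: No


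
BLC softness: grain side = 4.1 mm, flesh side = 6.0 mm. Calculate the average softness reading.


Average = (4.1 + 6.0) / 2
Average = 5.05 mm


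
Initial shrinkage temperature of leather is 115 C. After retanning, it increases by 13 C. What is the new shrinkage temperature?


New Ts = 115 + 13 = 128 C


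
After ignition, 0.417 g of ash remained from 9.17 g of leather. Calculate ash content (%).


4.55%

Ash% = 0.417 / 9.17 x 100
Ash% = 4.55%


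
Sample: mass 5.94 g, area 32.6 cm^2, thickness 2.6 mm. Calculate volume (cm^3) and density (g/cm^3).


Thickness in cm = 2.6 / 10 = 0.26 cm
Volume = 32.6 x 0.26 = 8.476 cm^3
Density = 5.94 / 8.476 = 0.701 g/cm^3


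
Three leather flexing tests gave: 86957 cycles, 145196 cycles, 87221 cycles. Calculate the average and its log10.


Average = (86957 + 145196 + 87221) / 3 = 106458 cycles
log10(106458) = 5.03


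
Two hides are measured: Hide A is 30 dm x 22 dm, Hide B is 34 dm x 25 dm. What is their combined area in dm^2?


Hide A area = 30 x 22 = 660 dm^2
Hide B area = 34 x 25 = 850 dm^2
Total = 660 + 850 = 1510 dm^2


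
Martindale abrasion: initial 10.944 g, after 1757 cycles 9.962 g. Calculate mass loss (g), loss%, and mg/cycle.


Mass loss = 0.982 g
Loss = 8.97%
Rate = 0.559 mg/cycle

Loss = 10.944 - 9.962 = 0.982 g
Loss% = 0.982 / 10.944 x 100 = 8.97%
Rate = 0.982 / 1757 x 1000 = 0.559 mg/cycle


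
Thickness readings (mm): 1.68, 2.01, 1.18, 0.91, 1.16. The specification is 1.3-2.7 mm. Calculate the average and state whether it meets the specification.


Sum = 6.94
Average = 6.94 / 5 = 1.39 mm
Specification range: 1.3 to 2.7 mm
Within spec: Yes


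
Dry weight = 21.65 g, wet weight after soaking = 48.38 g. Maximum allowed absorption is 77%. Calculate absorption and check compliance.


WA = (48.38 - 21.65) / 21.65 x 100 = 123.5%
Maximum allowed: 77%
Compliant: No


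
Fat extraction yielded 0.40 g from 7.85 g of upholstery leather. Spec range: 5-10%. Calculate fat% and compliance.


Fat content = 5.1%
Compliant: Yes


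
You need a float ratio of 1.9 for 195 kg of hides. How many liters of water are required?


370.5 L

Water = hide weight x target ratio
Water = 195 x 1.9 = 370.5 L


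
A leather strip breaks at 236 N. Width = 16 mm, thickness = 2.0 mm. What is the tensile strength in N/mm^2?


Cross-sectional area = 16 x 2.0 = 32.0 mm^2
Tensile strength = 236 / 32.0 = 7.38 N/mm^2


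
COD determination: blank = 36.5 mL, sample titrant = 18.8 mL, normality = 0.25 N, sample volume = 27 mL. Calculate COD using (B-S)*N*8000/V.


COD = (36.5 - 18.8) x 0.25 x 8000 / 27
COD = 17.7 x 0.25 x 8000 / 27
COD = 1311.1 mg/L


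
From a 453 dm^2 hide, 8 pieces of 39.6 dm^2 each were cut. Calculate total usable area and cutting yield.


Total usable = 8 x 39.6 = 316.8 dm^2
Yield = 316.8 / 453 x 100 = 69.9%


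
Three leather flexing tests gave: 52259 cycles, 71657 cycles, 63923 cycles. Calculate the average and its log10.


Average = (52259 + 71657 + 63923) / 3 = 62613 cycles
log10(62613) = 4.80


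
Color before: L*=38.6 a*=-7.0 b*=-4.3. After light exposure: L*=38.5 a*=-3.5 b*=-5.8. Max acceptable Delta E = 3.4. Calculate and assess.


dL = -0.1, da = 3.5, db = -1.5
dE = sqrt((-0.1)^2 + (3.5)^2 + (-1.5)^2) = 3.81
Max = 3.4
Passes: No


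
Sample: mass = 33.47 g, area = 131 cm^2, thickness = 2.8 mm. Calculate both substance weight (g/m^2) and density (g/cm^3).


SW = 33.47 / 131 x 10000 = 2555.0 g/m^2
Volume = 131 x 2.8 / 10 = 36.68 cm^3
Density = 33.47 / 36.68 = 0.912 g/cm^3


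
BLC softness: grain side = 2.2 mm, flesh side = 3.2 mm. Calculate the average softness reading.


Average = (2.2 + 3.2) / 2
Average = 2.70 mm


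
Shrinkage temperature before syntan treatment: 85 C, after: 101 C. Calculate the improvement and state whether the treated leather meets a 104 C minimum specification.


Improvement = 101 - 85 = 16 C
Spec check: 101 C >= 104 C? No
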